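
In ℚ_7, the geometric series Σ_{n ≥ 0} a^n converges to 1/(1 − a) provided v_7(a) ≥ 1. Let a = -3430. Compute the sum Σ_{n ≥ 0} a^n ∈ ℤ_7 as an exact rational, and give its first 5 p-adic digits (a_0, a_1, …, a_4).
Σ a^n = 1/(1 − a) = 1/3431;  first 5 digits = (1, 0, 0, 4, 5)

v_7(a) = 3 ≥ 1, so the series converges in ℤ_7 to 1/(1 − a) = 1/(1 − (-3430)) = 1/3431. Expand this rational in ℤ_7: compute digits iteratively via d_i = x_i mod 7, x_{i+1} = (x_i − d_i)/7. The first 5 digits are (1, 0, 0, 4, 5).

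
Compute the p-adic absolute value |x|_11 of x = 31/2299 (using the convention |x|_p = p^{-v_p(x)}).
|31/2299|_11 = 121

Step 1 — compute v_11(x) by factoring powers of 11 out of the numerator and denominator: v_11(31/2299) = -2. Step 2 — apply |x|_p = p^{-v_p(x)} = 11^{2} = 121.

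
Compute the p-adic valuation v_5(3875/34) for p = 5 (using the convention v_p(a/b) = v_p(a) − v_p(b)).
v_5(3875/34) = 3

Factor powers of 5 from the numerator and denominator of the reduced fraction: 3875 = 5^3 · 31 and 34 = 5^0 · 34. Apply v_p(a/b) = v_p(a) − v_p(b): v_5(3875/34) = 3 − 0 = 3.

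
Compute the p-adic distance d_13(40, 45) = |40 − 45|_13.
d_13(40, 45) = 1

Step 1 — x − y = 40 − 45 = -5. Step 2 — v_13(-5) = 0 (factor: -5 = −(13^0 · 5); the sign does not affect v_p). Step 3 — |x − y|_13 = 13^{0} = 1.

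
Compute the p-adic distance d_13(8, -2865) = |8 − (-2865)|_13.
d_13(8, -2865) = 1/169

Step 1 — x − y = 8 − (-2865) = 2873. Step 2 — v_13(2873) = 2 (factor: 2873 = (13^2 · 17); the sign does not affect v_p). Step 3 — |x − y|_13 = 13^{-2} = 1/169.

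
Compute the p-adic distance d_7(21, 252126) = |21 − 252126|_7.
d_7(21, 252126) = 1/16807

Step 1 — x − y = 21 − 252126 = -252105. Step 2 — v_7(-252105) = 5 (factor: -252105 = −(7^5 · 15); the sign does not affect v_p). Step 3 — |x − y|_7 = 7^{-5} = 1/16807.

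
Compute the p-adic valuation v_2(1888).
v_2(1888) = 5

v_2(n) is the largest exponent k such that 2^k divides n. Factor out: 1888 = 2^5 · 59. (Sign doesn't affect v_p.) So v_2(1888) = 5.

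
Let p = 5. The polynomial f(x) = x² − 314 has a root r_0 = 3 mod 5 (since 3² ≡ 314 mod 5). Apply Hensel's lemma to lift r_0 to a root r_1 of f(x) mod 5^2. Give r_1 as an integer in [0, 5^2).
r_1 = 8 (mod 25)

Hensel's recurrence: r_{i+1} = r_i − f(r_i)·(f′(r_i))^{-1} mod 5^{i+2}, with f′(x) = 2x. Iterate:
  r_0 = 3 (mod 5)
  r_1 = 8 (mod 25)
Final: r_1 = 8, and one checks f(r_1) ≡ 0 mod 5^2.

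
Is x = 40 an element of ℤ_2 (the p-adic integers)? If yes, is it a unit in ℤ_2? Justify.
x ∈ ℤ_2 but not a unit; v_2(x) = 3 > 0

ℤ_2 = {x ∈ ℚ_2 : v_2(x) ≥ 0} and ℤ_2^× = {x ∈ ℤ_2 : v_2(x) = 0}. Here v_2(40) = v_2(num) − v_2(den) = 3; compare against these criteria.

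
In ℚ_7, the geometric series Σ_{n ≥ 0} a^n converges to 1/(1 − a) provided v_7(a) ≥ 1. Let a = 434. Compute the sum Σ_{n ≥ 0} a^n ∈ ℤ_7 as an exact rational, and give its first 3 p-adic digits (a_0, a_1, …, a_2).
Σ a^n = 1/(1 − a) = -1/433;  first 3 digits = (1, 6, 2)

v_7(a) = 1 ≥ 1, so the series converges in ℤ_7 to 1/(1 − a) = 1/(1 − 434) = -1/433. Expand this rational in ℤ_7: compute digits iteratively via d_i = x_i mod 7, x_{i+1} = (x_i − d_i)/7. The first 3 digits are (1, 6, 2).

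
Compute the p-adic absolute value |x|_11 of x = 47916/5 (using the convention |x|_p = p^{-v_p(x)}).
|47916/5|_11 = 1/1331

Step 1 — compute v_11(x) by factoring powers of 11 out of the numerator and denominator: v_11(47916/5) = 3. Step 2 — apply |x|_p = p^{-v_p(x)} = 11^{-3} = 1/1331.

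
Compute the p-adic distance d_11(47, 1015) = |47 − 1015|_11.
d_11(47, 1015) = 1/121

Step 1 — x − y = 47 − 1015 = -968. Step 2 — v_11(-968) = 2 (factor: -968 = −(11^2 · 8); the sign does not affect v_p). Step 3 — |x − y|_11 = 11^{-2} = 1/121.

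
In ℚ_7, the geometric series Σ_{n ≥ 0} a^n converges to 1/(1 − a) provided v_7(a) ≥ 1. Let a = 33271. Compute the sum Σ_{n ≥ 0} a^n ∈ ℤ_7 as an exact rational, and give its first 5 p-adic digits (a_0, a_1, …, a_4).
Σ a^n = 1/(1 − a) = -1/33270;  first 5 digits = (1, 0, 0, 6, 6)

v_7(a) = 3 ≥ 1, so the series converges in ℤ_7 to 1/(1 − a) = 1/(1 − 33271) = -1/33270. Expand this rational in ℤ_7: compute digits iteratively via d_i = x_i mod 7, x_{i+1} = (x_i − d_i)/7. The first 5 digits are (1, 0, 0, 6, 6).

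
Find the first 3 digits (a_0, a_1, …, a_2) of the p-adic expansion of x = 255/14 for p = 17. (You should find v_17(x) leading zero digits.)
(a_0, …, a_2) = (0, 12, 3)

v_17(255/14) = 1, so a_0 = ... = a_0 = 0. Factor out: x = 17^1 · u with u = 15/14 a unit in ℤ_17. Expand u iteratively via a_{v+i} = u_i mod 17, u_{i+1} = (u_i − a_{v+i})/17:
  u_0 = 15/14;  a_1 = 12;  u_1 = (u_0 − 12)/17 = -9/14
  u_1 = -9/14;  a_2 = 3;  u_2 = (u_1 − 3)/17 = -3/14
Digits: (0, 12, 3).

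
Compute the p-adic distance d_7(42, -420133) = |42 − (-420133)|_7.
d_7(42, -420133) = 1/16807

Step 1 — x − y = 42 − (-420133) = 420175. Step 2 — v_7(420175) = 5 (factor: 420175 = (7^5 · 25); the sign does not affect v_p). Step 3 — |x − y|_7 = 7^{-5} = 1/16807.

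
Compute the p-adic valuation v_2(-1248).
v_2(-1248) = 5

v_2(n) is the largest exponent k such that 2^k divides n. Factor out: -1248 = -2^5 · 39. (Sign doesn't affect v_p.) So v_2(-1248) = 5.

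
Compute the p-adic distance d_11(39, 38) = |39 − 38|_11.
d_11(39, 38) = 1

Step 1 — x − y = 39 − 38 = 1. Step 2 — v_11(1) = 0 (factor: 1 = (11^0 · 1); the sign does not affect v_p). Step 3 — |x − y|_11 = 11^{0} = 1.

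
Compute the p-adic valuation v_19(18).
v_19(18) = 0

v_19(n) is the largest exponent k such that 19^k divides n. Factor out: 18 = 19^0 · 18. (Sign doesn't affect v_p.) So v_19(18) = 0.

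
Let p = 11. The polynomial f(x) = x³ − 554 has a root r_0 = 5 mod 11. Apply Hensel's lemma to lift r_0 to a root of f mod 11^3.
r_2 = 698 (mod 1331)

Hensel: r_{i+1} = r_i − f(r_i)/f′(r_i) mod 11^{i+2}, where f′(x) = 3x². Iterate:
  r_0 = 5 (mod 11)
  r_1 = 93 (mod 121)
  r_2 = 698 (mod 1331)
Final: r = 698 with f(r) ≡ 0 mod 11^3.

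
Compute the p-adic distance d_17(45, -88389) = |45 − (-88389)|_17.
d_17(45, -88389) = 1/4913

Step 1 — x − y = 45 − (-88389) = 88434. Step 2 — v_17(88434) = 3 (factor: 88434 = (17^3 · 18); the sign does not affect v_p). Step 3 — |x − y|_17 = 17^{-3} = 1/4913.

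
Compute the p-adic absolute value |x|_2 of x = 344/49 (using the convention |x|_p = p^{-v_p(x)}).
|344/49|_2 = 1/8

Step 1 — compute v_2(x) by factoring powers of 2 out of the numerator and denominator: v_2(344/49) = 3. Step 2 — apply |x|_p = p^{-v_p(x)} = 2^{-3} = 1/8.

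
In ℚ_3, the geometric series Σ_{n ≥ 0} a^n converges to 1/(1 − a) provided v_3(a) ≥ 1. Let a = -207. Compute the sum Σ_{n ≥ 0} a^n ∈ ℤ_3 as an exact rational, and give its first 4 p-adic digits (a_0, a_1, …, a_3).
Σ a^n = 1/(1 − a) = 1/208;  first 4 digits = (1, 0, 1, 1)

v_3(a) = 2 ≥ 1, so the series converges in ℤ_3 to 1/(1 − a) = 1/(1 − (-207)) = 1/208. Expand this rational in ℤ_3: compute digits iteratively via d_i = x_i mod 3, x_{i+1} = (x_i − d_i)/3. The first 4 digits are (1, 0, 1, 1).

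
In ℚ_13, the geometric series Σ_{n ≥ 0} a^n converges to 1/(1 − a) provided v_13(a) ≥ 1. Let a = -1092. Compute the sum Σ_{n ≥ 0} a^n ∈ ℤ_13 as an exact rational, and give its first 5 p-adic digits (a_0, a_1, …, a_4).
Σ a^n = 1/(1 − a) = 1/1093;  first 5 digits = (1, 7, 3, 1, 10)

v_13(a) = 1 ≥ 1, so the series converges in ℤ_13 to 1/(1 − a) = 1/(1 − (-1092)) = 1/1093. Expand this rational in ℤ_13: compute digits iteratively via d_i = x_i mod 13, x_{i+1} = (x_i − d_i)/13. The first 5 digits are (1, 7, 3, 1, 10).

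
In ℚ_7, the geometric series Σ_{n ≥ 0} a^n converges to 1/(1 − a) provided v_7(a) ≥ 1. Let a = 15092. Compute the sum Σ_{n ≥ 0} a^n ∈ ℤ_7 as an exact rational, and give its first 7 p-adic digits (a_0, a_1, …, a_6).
Σ a^n = 1/(1 − a) = -1/15091;  first 7 digits = (1, 0, 0, 2, 6, 0, 4)

v_7(a) = 3 ≥ 1, so the series converges in ℤ_7 to 1/(1 − a) = 1/(1 − 15092) = -1/15091. Expand this rational in ℤ_7: compute digits iteratively via d_i = x_i mod 7, x_{i+1} = (x_i − d_i)/7. The first 7 digits are (1, 0, 0, 2, 6, 0, 4).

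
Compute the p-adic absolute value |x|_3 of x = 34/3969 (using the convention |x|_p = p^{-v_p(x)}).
|34/3969|_3 = 81

Step 1 — compute v_3(x) by factoring powers of 3 out of the numerator and denominator: v_3(34/3969) = -4. Step 2 — apply |x|_p = p^{-v_p(x)} = 3^{4} = 81.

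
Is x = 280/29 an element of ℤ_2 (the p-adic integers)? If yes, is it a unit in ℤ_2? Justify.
x ∈ ℤ_2 but not a unit; v_2(x) = 3 > 0

ℤ_2 = {x ∈ ℚ_2 : v_2(x) ≥ 0} and ℤ_2^× = {x ∈ ℤ_2 : v_2(x) = 0}. Here v_2(280/29) = v_2(num) − v_2(den) = 3; compare against these criteria.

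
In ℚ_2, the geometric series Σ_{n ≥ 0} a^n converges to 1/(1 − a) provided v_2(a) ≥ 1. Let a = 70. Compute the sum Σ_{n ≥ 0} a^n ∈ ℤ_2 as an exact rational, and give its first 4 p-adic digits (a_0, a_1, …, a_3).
Σ a^n = 1/(1 − a) = -1/69;  first 4 digits = (1, 1, 0, 0)

v_2(a) = 1 ≥ 1, so the series converges in ℤ_2 to 1/(1 − a) = 1/(1 − 70) = -1/69. Expand this rational in ℤ_2: compute digits iteratively via d_i = x_i mod 2, x_{i+1} = (x_i − d_i)/2. The first 4 digits are (1, 1, 0, 0).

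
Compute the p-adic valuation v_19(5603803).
v_19(5603803) = 4

v_19(n) is the largest exponent k such that 19^k divides n. Factor out: 5603803 = 19^4 · 43. (Sign doesn't affect v_p.) So v_19(5603803) = 4.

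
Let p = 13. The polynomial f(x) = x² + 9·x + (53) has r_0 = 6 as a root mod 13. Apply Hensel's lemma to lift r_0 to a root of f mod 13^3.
r_2 = 136 (mod 2197)

Hensel: r_{i+1} = r_i − f(r_i)·(f′(r_i))^{-1} mod 13^{i+2}, f′(x) = 2x + 9. Iterate:
  r_0 = 6 (mod 13)
  r_1 = 136 (mod 169)
  r_2 = 136 (mod 2197)
Final: r = 136 satisfies f(r) ≡ 0 mod 13^3.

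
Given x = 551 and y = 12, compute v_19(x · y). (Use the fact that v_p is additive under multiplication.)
v_19(6612) = 1

v_p(x) = 1 (factor: 551 = 19^1 · 29); v_p(y) = 0 (factor: 12 = 19^0 · 12). Additivity: v_p(xy) = v_p(x) + v_p(y) = 1 + 0 = 1. (Direct check: xy = 6612 = 19^1 · (348).)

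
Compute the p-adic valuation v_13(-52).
v_13(-52) = 1

v_13(n) is the largest exponent k such that 13^k divides n. Factor out: -52 = -13^1 · 4. (Sign doesn't affect v_p.) So v_13(-52) = 1.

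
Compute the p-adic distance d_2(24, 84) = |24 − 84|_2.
d_2(24, 84) = 1/4

Step 1 — x − y = 24 − 84 = -60. Step 2 — v_2(-60) = 2 (factor: -60 = −(2^2 · 15); the sign does not affect v_p). Step 3 — |x − y|_2 = 2^{-2} = 1/4.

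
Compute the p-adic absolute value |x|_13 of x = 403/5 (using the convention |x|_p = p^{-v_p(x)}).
|403/5|_13 = 1/13

Step 1 — compute v_13(x) by factoring powers of 13 out of the numerator and denominator: v_13(403/5) = 1. Step 2 — apply |x|_p = p^{-v_p(x)} = 13^{-1} = 1/13.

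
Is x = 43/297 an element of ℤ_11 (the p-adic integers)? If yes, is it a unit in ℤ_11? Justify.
x ∉ ℤ_11 (v_11(x) = -1 < 0)

ℤ_11 = {x ∈ ℚ_11 : v_11(x) ≥ 0} and ℤ_11^× = {x ∈ ℤ_11 : v_11(x) = 0}. Here v_11(43/297) = v_11(num) − v_11(den) = -1; compare against these criteria.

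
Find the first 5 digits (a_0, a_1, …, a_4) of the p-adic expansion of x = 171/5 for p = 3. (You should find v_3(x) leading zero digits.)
(a_0, …, a_4) = (0, 0, 2, 0, 2)

v_3(171/5) = 2, so a_0 = ... = a_1 = 0. Factor out: x = 3^2 · u with u = 19/5 a unit in ℤ_3. Expand u iteratively via a_{v+i} = u_i mod 3, u_{i+1} = (u_i − a_{v+i})/3:
  u_0 = 19/5;  a_2 = 2;  u_1 = (u_0 − 2)/3 = 3/5
  u_1 = 3/5;  a_3 = 0;  u_2 = (u_1 − 0)/3 = 1/5
  u_2 = 1/5;  a_4 = 2;  u_3 = (u_2 − 2)/3 = -3/5
Digits: (0, 0, 2, 0, 2).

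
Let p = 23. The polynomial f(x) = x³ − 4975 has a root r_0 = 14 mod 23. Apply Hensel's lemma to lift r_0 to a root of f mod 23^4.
r_3 = 267 (mod 279841)

Hensel: r_{i+1} = r_i − f(r_i)/f′(r_i) mod 23^{i+2}, where f′(x) = 3x². Iterate:
  r_0 = 14 (mod 23)
  r_1 = 267 (mod 529)
  r_2 = 267 (mod 12167)
  r_3 = 267 (mod 279841)
Final: r = 267 with f(r) ≡ 0 mod 23^4.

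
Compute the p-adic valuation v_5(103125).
v_5(103125) = 5

v_5(n) is the largest exponent k such that 5^k divides n. Factor out: 103125 = 5^5 · 33. (Sign doesn't affect v_p.) So v_5(103125) = 5.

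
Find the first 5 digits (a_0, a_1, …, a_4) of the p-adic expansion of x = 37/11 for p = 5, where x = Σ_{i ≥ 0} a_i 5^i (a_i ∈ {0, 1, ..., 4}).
(a_0, …, a_4) = (2, 3, 4, 0, 3)

v_5(37/11) = 0 (numerator and denominator both coprime to 5), so x ∈ ℤ_5^×. Compute digits iteratively via a_i = x_i mod 5, x_{i+1} = (x_i − a_i)/5, with x_0 = x:
  x_0 = 37/11;  a_0 = 2;  x_1 = (x_0 − 2)/5 = 3/11
  x_1 = 3/11;  a_1 = 3;  x_2 = (x_1 − 3)/5 = -6/11
  x_2 = -6/11;  a_2 = 4;  x_3 = (x_2 − 4)/5 = -10/11
  x_3 = -10/11;  a_3 = 0;  x_4 = (x_3 − 0)/5 = -2/11
  x_4 = -2/11;  a_4 = 3;  x_5 = (x_4 − 3)/5 = -7/11
Digits: (2, 3, 4, 0, 3).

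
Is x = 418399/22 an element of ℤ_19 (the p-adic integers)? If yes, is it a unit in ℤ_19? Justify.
x ∈ ℤ_19 but not a unit; v_19(x) = 3 > 0

ℤ_19 = {x ∈ ℚ_19 : v_19(x) ≥ 0} and ℤ_19^× = {x ∈ ℤ_19 : v_19(x) = 0}. Here v_19(418399/22) = v_19(num) − v_19(den) = 3; compare against these criteria.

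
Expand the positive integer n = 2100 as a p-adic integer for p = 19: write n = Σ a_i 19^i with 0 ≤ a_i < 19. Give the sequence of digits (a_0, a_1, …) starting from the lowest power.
(a_0, a_1, …) = (10, 15, 5)

Repeated division by 19 gives the digits low-to-high: 2100 = 10 + 15·19^1 + 5·19^2. Digit sequence: (10, 15, 5).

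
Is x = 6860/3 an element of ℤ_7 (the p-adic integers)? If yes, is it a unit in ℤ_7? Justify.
x ∈ ℤ_7 but not a unit; v_7(x) = 3 > 0

ℤ_7 = {x ∈ ℚ_7 : v_7(x) ≥ 0} and ℤ_7^× = {x ∈ ℤ_7 : v_7(x) = 0}. Here v_7(6860/3) = v_7(num) − v_7(den) = 3; compare against these criteria.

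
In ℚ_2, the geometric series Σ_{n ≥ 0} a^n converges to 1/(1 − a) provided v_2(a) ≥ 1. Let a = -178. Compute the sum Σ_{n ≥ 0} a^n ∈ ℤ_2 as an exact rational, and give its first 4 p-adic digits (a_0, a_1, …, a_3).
Σ a^n = 1/(1 − a) = 1/179;  first 4 digits = (1, 1, 0, 1)

v_2(a) = 1 ≥ 1, so the series converges in ℤ_2 to 1/(1 − a) = 1/(1 − (-178)) = 1/179. Expand this rational in ℤ_2: compute digits iteratively via d_i = x_i mod 2, x_{i+1} = (x_i − d_i)/2. The first 4 digits are (1, 1, 0, 1).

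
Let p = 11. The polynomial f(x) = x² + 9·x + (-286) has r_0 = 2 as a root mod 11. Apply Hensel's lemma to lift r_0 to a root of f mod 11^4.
r_3 = 13 (mod 14641)

Hensel: r_{i+1} = r_i − f(r_i)·(f′(r_i))^{-1} mod 11^{i+2}, f′(x) = 2x + 9. Iterate:
  r_0 = 2 (mod 11)
  r_1 = 13 (mod 121)
  r_2 = 13 (mod 1331)
  r_3 = 13 (mod 14641)
Final: r = 13 satisfies f(r) ≡ 0 mod 11^4.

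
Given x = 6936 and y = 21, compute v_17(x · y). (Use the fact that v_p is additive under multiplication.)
v_17(145656) = 2

v_p(x) = 2 (factor: 6936 = 17^2 · 24); v_p(y) = 0 (factor: 21 = 17^0 · 21). Additivity: v_p(xy) = v_p(x) + v_p(y) = 2 + 0 = 2. (Direct check: xy = 145656 = 17^2 · (504).)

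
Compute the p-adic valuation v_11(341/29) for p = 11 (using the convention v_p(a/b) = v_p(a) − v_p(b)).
v_11(341/29) = 1

Factor powers of 11 from the numerator and denominator of the reduced fraction: 341 = 11^1 · 31 and 29 = 11^0 · 29. Apply v_p(a/b) = v_p(a) − v_p(b): v_11(341/29) = 1 − 0 = 1.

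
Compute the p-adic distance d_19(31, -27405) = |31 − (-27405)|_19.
d_19(31, -27405) = 1/6859

Step 1 — x − y = 31 − (-27405) = 27436. Step 2 — v_19(27436) = 3 (factor: 27436 = (19^3 · 4); the sign does not affect v_p). Step 3 — |x − y|_19 = 19^{-3} = 1/6859.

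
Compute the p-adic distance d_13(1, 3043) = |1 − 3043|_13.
d_13(1, 3043) = 1/169

Step 1 — x − y = 1 − 3043 = -3042. Step 2 — v_13(-3042) = 2 (factor: -3042 = −(13^2 · 18); the sign does not affect v_p). Step 3 — |x − y|_13 = 13^{-2} = 1/169.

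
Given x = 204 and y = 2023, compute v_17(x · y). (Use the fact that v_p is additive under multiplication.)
v_17(412692) = 3

v_p(x) = 1 (factor: 204 = 17^1 · 12); v_p(y) = 2 (factor: 2023 = 17^2 · 7). Additivity: v_p(xy) = v_p(x) + v_p(y) = 1 + 2 = 3. (Direct check: xy = 412692 = 17^3 · (84).)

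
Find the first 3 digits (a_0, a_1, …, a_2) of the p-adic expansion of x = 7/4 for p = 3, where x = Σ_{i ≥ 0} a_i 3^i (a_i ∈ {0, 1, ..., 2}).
(a_0, …, a_2) = (1, 1, 2)

v_3(7/4) = 0 (numerator and denominator both coprime to 3), so x ∈ ℤ_3^×. Compute digits iteratively via a_i = x_i mod 3, x_{i+1} = (x_i − a_i)/3, with x_0 = x:
  x_0 = 7/4;  a_0 = 1;  x_1 = (x_0 − 1)/3 = 1/4
  x_1 = 1/4;  a_1 = 1;  x_2 = (x_1 − 1)/3 = -1/4
  x_2 = -1/4;  a_2 = 2;  x_3 = (x_2 − 2)/3 = -3/4
Digits: (1, 1, 2).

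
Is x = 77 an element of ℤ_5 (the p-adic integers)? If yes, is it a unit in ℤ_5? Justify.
x ∈ ℤ_5^× (unit); v_5(x) = 0

ℤ_5 = {x ∈ ℚ_5 : v_5(x) ≥ 0} and ℤ_5^× = {x ∈ ℤ_5 : v_5(x) = 0}. Here v_5(77) = v_5(num) − v_5(den) = 0; compare against these criteria.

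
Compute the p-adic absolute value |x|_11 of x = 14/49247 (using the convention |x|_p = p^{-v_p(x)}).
|14/49247|_11 = 1331

Step 1 — compute v_11(x) by factoring powers of 11 out of the numerator and denominator: v_11(14/49247) = -3. Step 2 — apply |x|_p = p^{-v_p(x)} = 11^{3} = 1331.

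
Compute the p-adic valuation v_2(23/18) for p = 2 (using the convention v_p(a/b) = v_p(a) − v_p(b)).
v_2(23/18) = -1

Factor powers of 2 from the numerator and denominator of the reduced fraction: 23 = 2^0 · 23 and 18 = 2^1 · 9. Apply v_p(a/b) = v_p(a) − v_p(b): v_2(23/18) = 0 − 1 = -1.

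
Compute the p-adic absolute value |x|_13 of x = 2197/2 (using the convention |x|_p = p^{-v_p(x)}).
|2197/2|_13 = 1/2197

Step 1 — compute v_13(x) by factoring powers of 13 out of the numerator and denominator: v_13(2197/2) = 3. Step 2 — apply |x|_p = p^{-v_p(x)} = 13^{-3} = 1/2197.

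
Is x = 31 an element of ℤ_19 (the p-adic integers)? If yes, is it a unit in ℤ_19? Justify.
x ∈ ℤ_19^× (unit); v_19(x) = 0

ℤ_19 = {x ∈ ℚ_19 : v_19(x) ≥ 0} and ℤ_19^× = {x ∈ ℤ_19 : v_19(x) = 0}. Here v_19(31) = v_19(num) − v_19(den) = 0; compare against these criteria.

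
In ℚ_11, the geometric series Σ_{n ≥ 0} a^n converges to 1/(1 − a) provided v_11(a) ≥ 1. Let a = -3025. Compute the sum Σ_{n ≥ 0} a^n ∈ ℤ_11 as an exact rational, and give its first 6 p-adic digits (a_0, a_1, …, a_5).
Σ a^n = 1/(1 − a) = 1/3026;  first 6 digits = (1, 0, 8, 8, 8, 1)

v_11(a) = 2 ≥ 1, so the series converges in ℤ_11 to 1/(1 − a) = 1/(1 − (-3025)) = 1/3026. Expand this rational in ℤ_11: compute digits iteratively via d_i = x_i mod 11, x_{i+1} = (x_i − d_i)/11. The first 6 digits are (1, 0, 8, 8, 8, 1).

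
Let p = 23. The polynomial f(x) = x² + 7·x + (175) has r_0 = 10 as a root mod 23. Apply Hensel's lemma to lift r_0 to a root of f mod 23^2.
r_1 = 56 (mod 529)

Hensel: r_{i+1} = r_i − f(r_i)·(f′(r_i))^{-1} mod 23^{i+2}, f′(x) = 2x + 7. Iterate:
  r_0 = 10 (mod 23)
  r_1 = 56 (mod 529)
Final: r = 56 satisfies f(r) ≡ 0 mod 23^2.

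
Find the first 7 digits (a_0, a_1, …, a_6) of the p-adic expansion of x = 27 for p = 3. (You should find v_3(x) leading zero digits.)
(a_0, …, a_6) = (0, 0, 0, 1, 0, 0, 0)

v_3(27) = 3, so a_0 = ... = a_2 = 0. Factor out: x = 3^3 · u with u = 1 a unit in ℤ_3. Expand u iteratively via a_{v+i} = u_i mod 3, u_{i+1} = (u_i − a_{v+i})/3:
  u_0 = 1;  a_3 = 1;  u_1 = (u_0 − 1)/3 = 0
  u_1 = 0;  a_4 = 0;  u_2 = (u_1 − 0)/3 = 0
  u_2 = 0;  a_5 = 0;  u_3 = (u_2 − 0)/3 = 0
  u_3 = 0;  a_6 = 0;  u_4 = (u_3 − 0)/3 = 0
Digits: (0, 0, 0, 1, 0, 0, 0).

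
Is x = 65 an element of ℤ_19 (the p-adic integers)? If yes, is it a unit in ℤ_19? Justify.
x ∈ ℤ_19^× (unit); v_19(x) = 0

ℤ_19 = {x ∈ ℚ_19 : v_19(x) ≥ 0} and ℤ_19^× = {x ∈ ℤ_19 : v_19(x) = 0}. Here v_19(65) = v_19(num) − v_19(den) = 0; compare against these criteria.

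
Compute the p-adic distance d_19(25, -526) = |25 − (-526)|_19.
d_19(25, -526) = 1/19

Step 1 — x − y = 25 − (-526) = 551. Step 2 — v_19(551) = 1 (factor: 551 = (19^1 · 29); the sign does not affect v_p). Step 3 — |x − y|_19 = 19^{-1} = 1/19.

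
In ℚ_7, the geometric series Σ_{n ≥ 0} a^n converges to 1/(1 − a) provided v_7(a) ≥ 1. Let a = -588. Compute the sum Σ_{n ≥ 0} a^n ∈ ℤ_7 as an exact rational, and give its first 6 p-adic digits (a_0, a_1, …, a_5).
Σ a^n = 1/(1 − a) = 1/589;  first 6 digits = (1, 0, 2, 5, 3, 6)

v_7(a) = 2 ≥ 1, so the series converges in ℤ_7 to 1/(1 − a) = 1/(1 − (-588)) = 1/589. Expand this rational in ℤ_7: compute digits iteratively via d_i = x_i mod 7, x_{i+1} = (x_i − d_i)/7. The first 6 digits are (1, 0, 2, 5, 3, 6).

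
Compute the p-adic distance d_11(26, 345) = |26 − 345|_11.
d_11(26, 345) = 1/11

Step 1 — x − y = 26 − 345 = -319. Step 2 — v_11(-319) = 1 (factor: -319 = −(11^1 · 29); the sign does not affect v_p). Step 3 — |x − y|_11 = 11^{-1} = 1/11.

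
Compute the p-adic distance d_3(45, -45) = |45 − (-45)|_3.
d_3(45, -45) = 1/9

Step 1 — x − y = 45 − (-45) = 90. Step 2 — v_3(90) = 2 (factor: 90 = (3^2 · 10); the sign does not affect v_p). Step 3 — |x − y|_3 = 3^{-2} = 1/9.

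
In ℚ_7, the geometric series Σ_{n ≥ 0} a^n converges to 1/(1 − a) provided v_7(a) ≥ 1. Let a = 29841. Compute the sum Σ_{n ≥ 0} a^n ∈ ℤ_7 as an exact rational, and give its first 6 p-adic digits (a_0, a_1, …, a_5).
Σ a^n = 1/(1 − a) = -1/29840;  first 6 digits = (1, 0, 0, 3, 5, 1)

v_7(a) = 3 ≥ 1, so the series converges in ℤ_7 to 1/(1 − a) = 1/(1 − 29841) = -1/29840. Expand this rational in ℤ_7: compute digits iteratively via d_i = x_i mod 7, x_{i+1} = (x_i − d_i)/7. The first 6 digits are (1, 0, 0, 3, 5, 1).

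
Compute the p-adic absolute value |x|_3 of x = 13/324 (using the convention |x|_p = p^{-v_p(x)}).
|13/324|_3 = 81

Step 1 — compute v_3(x) by factoring powers of 3 out of the numerator and denominator: v_3(13/324) = -4. Step 2 — apply |x|_p = p^{-v_p(x)} = 3^{4} = 81.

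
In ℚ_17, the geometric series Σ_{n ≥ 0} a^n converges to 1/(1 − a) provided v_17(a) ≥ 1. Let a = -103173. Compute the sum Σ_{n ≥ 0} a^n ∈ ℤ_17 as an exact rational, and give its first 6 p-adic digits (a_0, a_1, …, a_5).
Σ a^n = 1/(1 − a) = 1/103174;  first 6 digits = (1, 0, 0, 13, 15, 16)

v_17(a) = 3 ≥ 1, so the series converges in ℤ_17 to 1/(1 − a) = 1/(1 − (-103173)) = 1/103174. Expand this rational in ℤ_17: compute digits iteratively via d_i = x_i mod 17, x_{i+1} = (x_i − d_i)/17. The first 6 digits are (1, 0, 0, 13, 15, 16).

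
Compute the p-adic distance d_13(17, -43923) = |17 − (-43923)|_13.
d_13(17, -43923) = 1/2197

Step 1 — x − y = 17 − (-43923) = 43940. Step 2 — v_13(43940) = 3 (factor: 43940 = (13^3 · 20); the sign does not affect v_p). Step 3 — |x − y|_13 = 13^{-3} = 1/2197.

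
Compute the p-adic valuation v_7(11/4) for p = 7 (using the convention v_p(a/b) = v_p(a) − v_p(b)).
v_7(11/4) = 0

Factor powers of 7 from the numerator and denominator of the reduced fraction: 11 = 7^0 · 11 and 4 = 7^0 · 4. Apply v_p(a/b) = v_p(a) − v_p(b): v_7(11/4) = 0 − 0 = 0.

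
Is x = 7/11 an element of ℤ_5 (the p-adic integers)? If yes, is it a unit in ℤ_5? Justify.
x ∈ ℤ_5^× (unit); v_5(x) = 0

ℤ_5 = {x ∈ ℚ_5 : v_5(x) ≥ 0} and ℤ_5^× = {x ∈ ℤ_5 : v_5(x) = 0}. Here v_5(7/11) = v_5(num) − v_5(den) = 0; compare against these criteria.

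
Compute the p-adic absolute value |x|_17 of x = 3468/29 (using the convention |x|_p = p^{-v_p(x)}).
|3468/29|_17 = 1/289

Step 1 — compute v_17(x) by factoring powers of 17 out of the numerator and denominator: v_17(3468/29) = 2. Step 2 — apply |x|_p = p^{-v_p(x)} = 17^{-2} = 1/289.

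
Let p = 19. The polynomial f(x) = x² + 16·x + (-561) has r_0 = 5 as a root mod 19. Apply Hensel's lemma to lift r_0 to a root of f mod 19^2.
r_1 = 328 (mod 361)

Hensel: r_{i+1} = r_i − f(r_i)·(f′(r_i))^{-1} mod 19^{i+2}, f′(x) = 2x + 16. Iterate:
  r_0 = 5 (mod 19)
  r_1 = 328 (mod 361)
Final: r = 328 satisfies f(r) ≡ 0 mod 19^2.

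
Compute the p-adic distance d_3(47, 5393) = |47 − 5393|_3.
d_3(47, 5393) = 1/243

Step 1 — x − y = 47 − 5393 = -5346. Step 2 — v_3(-5346) = 5 (factor: -5346 = −(3^5 · 22); the sign does not affect v_p). Step 3 — |x − y|_3 = 3^{-5} = 1/243.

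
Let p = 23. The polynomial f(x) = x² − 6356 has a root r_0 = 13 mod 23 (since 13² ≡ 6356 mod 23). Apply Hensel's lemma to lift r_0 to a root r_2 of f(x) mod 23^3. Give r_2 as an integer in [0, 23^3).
r_2 = 2428 (mod 12167)

Hensel's recurrence: r_{i+1} = r_i − f(r_i)·(f′(r_i))^{-1} mod 23^{i+2}, with f′(x) = 2x. Iterate:
  r_0 = 13 (mod 23)
  r_1 = 312 (mod 529)
  r_2 = 2428 (mod 12167)
Final: r_2 = 2428, and one checks f(r_2) ≡ 0 mod 23^3.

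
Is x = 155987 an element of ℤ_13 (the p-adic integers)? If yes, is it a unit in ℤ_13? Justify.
x ∈ ℤ_13 but not a unit; v_13(x) = 3 > 0

ℤ_13 = {x ∈ ℚ_13 : v_13(x) ≥ 0} and ℤ_13^× = {x ∈ ℤ_13 : v_13(x) = 0}. Here v_13(155987) = v_13(num) − v_13(den) = 3; compare against these criteria.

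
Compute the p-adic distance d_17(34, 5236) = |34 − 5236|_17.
d_17(34, 5236) = 1/289

Step 1 — x − y = 34 − 5236 = -5202. Step 2 — v_17(-5202) = 2 (factor: -5202 = −(17^2 · 18); the sign does not affect v_p). Step 3 — |x − y|_17 = 17^{-2} = 1/289.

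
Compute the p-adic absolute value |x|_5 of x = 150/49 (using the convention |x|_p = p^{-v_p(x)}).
|150/49|_5 = 1/25

Step 1 — compute v_5(x) by factoring powers of 5 out of the numerator and denominator: v_5(150/49) = 2. Step 2 — apply |x|_p = p^{-v_p(x)} = 5^{-2} = 1/25.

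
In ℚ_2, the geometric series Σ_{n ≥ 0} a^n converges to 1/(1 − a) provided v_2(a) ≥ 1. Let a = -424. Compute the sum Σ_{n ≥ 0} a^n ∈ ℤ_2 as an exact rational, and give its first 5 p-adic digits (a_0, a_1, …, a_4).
Σ a^n = 1/(1 − a) = 1/425;  first 5 digits = (1, 0, 0, 1, 1)

v_2(a) = 3 ≥ 1, so the series converges in ℤ_2 to 1/(1 − a) = 1/(1 − (-424)) = 1/425. Expand this rational in ℤ_2: compute digits iteratively via d_i = x_i mod 2, x_{i+1} = (x_i − d_i)/2. The first 5 digits are (1, 0, 0, 1, 1).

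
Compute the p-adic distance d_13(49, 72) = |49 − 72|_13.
d_13(49, 72) = 1

Step 1 — x − y = 49 − 72 = -23. Step 2 — v_13(-23) = 0 (factor: -23 = −(13^0 · 23); the sign does not affect v_p). Step 3 — |x − y|_13 = 13^{0} = 1.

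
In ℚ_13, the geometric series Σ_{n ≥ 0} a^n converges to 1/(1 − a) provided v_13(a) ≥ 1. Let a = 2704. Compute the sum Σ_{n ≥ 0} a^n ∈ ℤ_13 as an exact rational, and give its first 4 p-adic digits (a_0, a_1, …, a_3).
Σ a^n = 1/(1 − a) = -1/2703;  first 4 digits = (1, 0, 3, 1)

v_13(a) = 2 ≥ 1, so the series converges in ℤ_13 to 1/(1 − a) = 1/(1 − 2704) = -1/2703. Expand this rational in ℤ_13: compute digits iteratively via d_i = x_i mod 13, x_{i+1} = (x_i − d_i)/13. The first 4 digits are (1, 0, 3, 1).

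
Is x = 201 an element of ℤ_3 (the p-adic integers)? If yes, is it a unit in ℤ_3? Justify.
x ∈ ℤ_3 but not a unit; v_3(x) = 1 > 0

ℤ_3 = {x ∈ ℚ_3 : v_3(x) ≥ 0} and ℤ_3^× = {x ∈ ℤ_3 : v_3(x) = 0}. Here v_3(201) = v_3(num) − v_3(den) = 1; compare against these criteria.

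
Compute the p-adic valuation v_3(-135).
v_3(-135) = 3

v_3(n) is the largest exponent k such that 3^k divides n. Factor out: -135 = -3^3 · 5. (Sign doesn't affect v_p.) So v_3(-135) = 3.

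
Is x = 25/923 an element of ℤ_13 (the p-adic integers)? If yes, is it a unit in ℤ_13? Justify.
x ∉ ℤ_13 (v_13(x) = -1 < 0)

ℤ_13 = {x ∈ ℚ_13 : v_13(x) ≥ 0} and ℤ_13^× = {x ∈ ℤ_13 : v_13(x) = 0}. Here v_13(25/923) = v_13(num) − v_13(den) = -1; compare against these criteria.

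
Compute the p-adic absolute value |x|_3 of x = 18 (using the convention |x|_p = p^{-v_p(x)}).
|18|_3 = 1/9

Step 1 — compute v_3(x) by factoring powers of 3 out of the numerator and denominator: v_3(18) = 2. Step 2 — apply |x|_p = p^{-v_p(x)} = 3^{-2} = 1/9.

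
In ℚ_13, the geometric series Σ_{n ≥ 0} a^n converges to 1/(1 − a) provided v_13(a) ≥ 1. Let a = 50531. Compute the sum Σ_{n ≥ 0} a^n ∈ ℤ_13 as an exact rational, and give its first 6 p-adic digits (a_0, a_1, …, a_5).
Σ a^n = 1/(1 − a) = -1/50530;  first 6 digits = (1, 0, 0, 10, 1, 0)

v_13(a) = 3 ≥ 1, so the series converges in ℤ_13 to 1/(1 − a) = 1/(1 − 50531) = -1/50530. Expand this rational in ℤ_13: compute digits iteratively via d_i = x_i mod 13, x_{i+1} = (x_i − d_i)/13. The first 6 digits are (1, 0, 0, 10, 1, 0).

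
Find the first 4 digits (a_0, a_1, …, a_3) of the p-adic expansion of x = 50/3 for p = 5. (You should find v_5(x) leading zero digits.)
(a_0, …, a_3) = (0, 0, 4, 1)

v_5(50/3) = 2, so a_0 = ... = a_1 = 0. Factor out: x = 5^2 · u with u = 2/3 a unit in ℤ_5. Expand u iteratively via a_{v+i} = u_i mod 5, u_{i+1} = (u_i − a_{v+i})/5:
  u_0 = 2/3;  a_2 = 4;  u_1 = (u_0 − 4)/5 = -2/3
  u_1 = -2/3;  a_3 = 1;  u_2 = (u_1 − 1)/5 = -1/3
Digits: (0, 0, 4, 1).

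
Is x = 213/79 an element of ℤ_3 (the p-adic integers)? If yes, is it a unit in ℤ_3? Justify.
x ∈ ℤ_3 but not a unit; v_3(x) = 1 > 0

ℤ_3 = {x ∈ ℚ_3 : v_3(x) ≥ 0} and ℤ_3^× = {x ∈ ℤ_3 : v_3(x) = 0}. Here v_3(213/79) = v_3(num) − v_3(den) = 1; compare against these criteria.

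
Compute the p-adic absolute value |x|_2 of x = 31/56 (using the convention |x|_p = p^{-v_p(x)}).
|31/56|_2 = 8

Step 1 — compute v_2(x) by factoring powers of 2 out of the numerator and denominator: v_2(31/56) = -3. Step 2 — apply |x|_p = p^{-v_p(x)} = 2^{3} = 8.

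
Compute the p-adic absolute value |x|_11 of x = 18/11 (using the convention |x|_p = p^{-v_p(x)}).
|18/11|_11 = 11

Step 1 — compute v_11(x) by factoring powers of 11 out of the numerator and denominator: v_11(18/11) = -1. Step 2 — apply |x|_p = p^{-v_p(x)} = 11^{1} = 11.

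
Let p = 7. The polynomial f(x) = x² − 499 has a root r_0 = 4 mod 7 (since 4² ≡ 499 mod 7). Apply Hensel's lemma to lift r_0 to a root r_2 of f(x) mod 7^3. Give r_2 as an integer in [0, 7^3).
r_2 = 144 (mod 343)

Hensel's recurrence: r_{i+1} = r_i − f(r_i)·(f′(r_i))^{-1} mod 7^{i+2}, with f′(x) = 2x. Iterate:
  r_0 = 4 (mod 7)
  r_1 = 46 (mod 49)
  r_2 = 144 (mod 343)
Final: r_2 = 144, and one checks f(r_2) ≡ 0 mod 7^3.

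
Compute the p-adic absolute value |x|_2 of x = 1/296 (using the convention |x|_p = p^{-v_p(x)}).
|1/296|_2 = 8

Step 1 — compute v_2(x) by factoring powers of 2 out of the numerator and denominator: v_2(1/296) = -3. Step 2 — apply |x|_p = p^{-v_p(x)} = 2^{3} = 8.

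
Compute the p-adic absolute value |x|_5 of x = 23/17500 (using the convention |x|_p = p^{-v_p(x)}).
|23/17500|_5 = 625

Step 1 — compute v_5(x) by factoring powers of 5 out of the numerator and denominator: v_5(23/17500) = -4. Step 2 — apply |x|_p = p^{-v_p(x)} = 5^{4} = 625.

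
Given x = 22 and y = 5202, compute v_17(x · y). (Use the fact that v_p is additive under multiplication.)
v_17(114444) = 2

v_p(x) = 0 (factor: 22 = 17^0 · 22); v_p(y) = 2 (factor: 5202 = 17^2 · 18). Additivity: v_p(xy) = v_p(x) + v_p(y) = 0 + 2 = 2. (Direct check: xy = 114444 = 17^2 · (396).)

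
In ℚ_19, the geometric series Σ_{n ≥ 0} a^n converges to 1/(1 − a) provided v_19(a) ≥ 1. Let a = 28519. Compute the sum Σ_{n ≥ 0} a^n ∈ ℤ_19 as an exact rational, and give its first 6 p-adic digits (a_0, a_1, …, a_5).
Σ a^n = 1/(1 − a) = -1/28518;  first 6 digits = (1, 0, 3, 4, 9, 5)

v_19(a) = 2 ≥ 1, so the series converges in ℤ_19 to 1/(1 − a) = 1/(1 − 28519) = -1/28518. Expand this rational in ℤ_19: compute digits iteratively via d_i = x_i mod 19, x_{i+1} = (x_i − d_i)/19. The first 6 digits are (1, 0, 3, 4, 9, 5).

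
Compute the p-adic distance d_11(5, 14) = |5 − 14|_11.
d_11(5, 14) = 1

Step 1 — x − y = 5 − 14 = -9. Step 2 — v_11(-9) = 0 (factor: -9 = −(11^0 · 9); the sign does not affect v_p). Step 3 — |x − y|_11 = 11^{0} = 1.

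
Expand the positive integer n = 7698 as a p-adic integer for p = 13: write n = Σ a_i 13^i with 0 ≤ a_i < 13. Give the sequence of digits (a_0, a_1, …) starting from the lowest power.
(a_0, a_1, …) = (2, 7, 6, 3)

Repeated division by 13 gives the digits low-to-high: 7698 = 2 + 7·13^1 + 6·13^2 + 3·13^3. Digit sequence: (2, 7, 6, 3).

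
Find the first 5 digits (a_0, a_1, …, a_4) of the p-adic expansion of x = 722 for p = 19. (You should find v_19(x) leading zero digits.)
(a_0, …, a_4) = (0, 0, 2, 0, 0)

v_19(722) = 2, so a_0 = ... = a_1 = 0. Factor out: x = 19^2 · u with u = 2 a unit in ℤ_19. Expand u iteratively via a_{v+i} = u_i mod 19, u_{i+1} = (u_i − a_{v+i})/19:
  u_0 = 2;  a_2 = 2;  u_1 = (u_0 − 2)/19 = 0
  u_1 = 0;  a_3 = 0;  u_2 = (u_1 − 0)/19 = 0
  u_2 = 0;  a_4 = 0;  u_3 = (u_2 − 0)/19 = 0
Digits: (0, 0, 2, 0, 0).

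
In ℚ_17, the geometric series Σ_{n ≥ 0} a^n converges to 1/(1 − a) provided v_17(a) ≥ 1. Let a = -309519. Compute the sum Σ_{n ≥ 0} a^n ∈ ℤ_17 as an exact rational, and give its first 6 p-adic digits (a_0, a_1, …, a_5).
Σ a^n = 1/(1 − a) = 1/309520;  first 6 digits = (1, 0, 0, 5, 13, 16)

v_17(a) = 3 ≥ 1, so the series converges in ℤ_17 to 1/(1 − a) = 1/(1 − (-309519)) = 1/309520. Expand this rational in ℤ_17: compute digits iteratively via d_i = x_i mod 17, x_{i+1} = (x_i − d_i)/17. The first 6 digits are (1, 0, 0, 5, 13, 16).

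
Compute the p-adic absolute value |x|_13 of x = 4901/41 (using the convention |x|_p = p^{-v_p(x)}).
|4901/41|_13 = 1/169

Step 1 — compute v_13(x) by factoring powers of 13 out of the numerator and denominator: v_13(4901/41) = 2. Step 2 — apply |x|_p = p^{-v_p(x)} = 13^{-2} = 1/169.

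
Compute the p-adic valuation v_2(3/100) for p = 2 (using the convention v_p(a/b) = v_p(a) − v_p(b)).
v_2(3/100) = -2

Factor powers of 2 from the numerator and denominator of the reduced fraction: 3 = 2^0 · 3 and 100 = 2^2 · 25. Apply v_p(a/b) = v_p(a) − v_p(b): v_2(3/100) = 0 − 2 = -2.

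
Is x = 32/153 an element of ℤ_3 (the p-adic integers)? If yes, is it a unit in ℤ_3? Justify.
x ∉ ℤ_3 (v_3(x) = -2 < 0)

ℤ_3 = {x ∈ ℚ_3 : v_3(x) ≥ 0} and ℤ_3^× = {x ∈ ℤ_3 : v_3(x) = 0}. Here v_3(32/153) = v_3(num) − v_3(den) = -2; compare against these criteria.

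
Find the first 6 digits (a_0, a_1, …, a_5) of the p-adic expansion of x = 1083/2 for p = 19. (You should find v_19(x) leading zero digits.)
(a_0, …, a_5) = (0, 0, 11, 9, 9, 9)

v_19(1083/2) = 2, so a_0 = ... = a_1 = 0. Factor out: x = 19^2 · u with u = 3/2 a unit in ℤ_19. Expand u iteratively via a_{v+i} = u_i mod 19, u_{i+1} = (u_i − a_{v+i})/19:
  u_0 = 3/2;  a_2 = 11;  u_1 = (u_0 − 11)/19 = -1/2
  u_1 = -1/2;  a_3 = 9;  u_2 = (u_1 − 9)/19 = -1/2
  u_2 = -1/2;  a_4 = 9;  u_3 = (u_2 − 9)/19 = -1/2
  u_3 = -1/2;  a_5 = 9;  u_4 = (u_3 − 9)/19 = -1/2
Digits: (0, 0, 11, 9, 9, 9).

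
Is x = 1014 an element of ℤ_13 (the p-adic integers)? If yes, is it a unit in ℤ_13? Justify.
x ∈ ℤ_13 but not a unit; v_13(x) = 2 > 0

ℤ_13 = {x ∈ ℚ_13 : v_13(x) ≥ 0} and ℤ_13^× = {x ∈ ℤ_13 : v_13(x) = 0}. Here v_13(1014) = v_13(num) − v_13(den) = 2; compare against these criteria.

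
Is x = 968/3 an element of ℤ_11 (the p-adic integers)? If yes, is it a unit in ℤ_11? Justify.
x ∈ ℤ_11 but not a unit; v_11(x) = 2 > 0

ℤ_11 = {x ∈ ℚ_11 : v_11(x) ≥ 0} and ℤ_11^× = {x ∈ ℤ_11 : v_11(x) = 0}. Here v_11(968/3) = v_11(num) − v_11(den) = 2; compare against these criteria.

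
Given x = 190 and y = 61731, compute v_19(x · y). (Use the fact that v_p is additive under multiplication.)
v_19(11728890) = 4

v_p(x) = 1 (factor: 190 = 19^1 · 10); v_p(y) = 3 (factor: 61731 = 19^3 · 9). Additivity: v_p(xy) = v_p(x) + v_p(y) = 1 + 3 = 4. (Direct check: xy = 11728890 = 19^4 · (90).)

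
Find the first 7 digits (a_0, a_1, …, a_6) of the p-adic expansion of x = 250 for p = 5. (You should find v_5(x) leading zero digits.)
(a_0, …, a_6) = (0, 0, 0, 2, 0, 0, 0)

v_5(250) = 3, so a_0 = ... = a_2 = 0. Factor out: x = 5^3 · u with u = 2 a unit in ℤ_5. Expand u iteratively via a_{v+i} = u_i mod 5, u_{i+1} = (u_i − a_{v+i})/5:
  u_0 = 2;  a_3 = 2;  u_1 = (u_0 − 2)/5 = 0
  u_1 = 0;  a_4 = 0;  u_2 = (u_1 − 0)/5 = 0
  u_2 = 0;  a_5 = 0;  u_3 = (u_2 − 0)/5 = 0
  u_3 = 0;  a_6 = 0;  u_4 = (u_3 − 0)/5 = 0
Digits: (0, 0, 0, 2, 0, 0, 0).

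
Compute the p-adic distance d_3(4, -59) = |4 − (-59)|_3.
d_3(4, -59) = 1/9

Step 1 — x − y = 4 − (-59) = 63. Step 2 — v_3(63) = 2 (factor: 63 = (3^2 · 7); the sign does not affect v_p). Step 3 — |x − y|_3 = 3^{-2} = 1/9.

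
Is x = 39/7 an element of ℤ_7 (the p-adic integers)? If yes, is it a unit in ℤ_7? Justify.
x ∉ ℤ_7 (v_7(x) = -1 < 0)

ℤ_7 = {x ∈ ℚ_7 : v_7(x) ≥ 0} and ℤ_7^× = {x ∈ ℤ_7 : v_7(x) = 0}. Here v_7(39/7) = v_7(num) − v_7(den) = -1; compare against these criteria.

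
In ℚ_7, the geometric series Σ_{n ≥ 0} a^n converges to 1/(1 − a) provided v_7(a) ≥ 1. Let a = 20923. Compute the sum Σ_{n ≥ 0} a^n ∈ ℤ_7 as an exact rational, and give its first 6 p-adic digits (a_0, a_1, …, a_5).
Σ a^n = 1/(1 − a) = -1/20922;  first 6 digits = (1, 0, 0, 5, 1, 1)

v_7(a) = 3 ≥ 1, so the series converges in ℤ_7 to 1/(1 − a) = 1/(1 − 20923) = -1/20922. Expand this rational in ℤ_7: compute digits iteratively via d_i = x_i mod 7, x_{i+1} = (x_i − d_i)/7. The first 6 digits are (1, 0, 0, 5, 1, 1).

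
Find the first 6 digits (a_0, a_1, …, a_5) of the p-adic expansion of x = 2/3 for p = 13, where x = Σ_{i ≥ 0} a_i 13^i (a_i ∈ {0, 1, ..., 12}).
(a_0, …, a_5) = (5, 4, 4, 4, 4, 4)

v_13(2/3) = 0 (numerator and denominator both coprime to 13), so x ∈ ℤ_13^×. Compute digits iteratively via a_i = x_i mod 13, x_{i+1} = (x_i − a_i)/13, with x_0 = x:
  x_0 = 2/3;  a_0 = 5;  x_1 = (x_0 − 5)/13 = -1/3
  x_1 = -1/3;  a_1 = 4;  x_2 = (x_1 − 4)/13 = -1/3
  x_2 = -1/3;  a_2 = 4;  x_3 = (x_2 − 4)/13 = -1/3
  x_3 = -1/3;  a_3 = 4;  x_4 = (x_3 − 4)/13 = -1/3
  x_4 = -1/3;  a_4 = 4;  x_5 = (x_4 − 4)/13 = -1/3
  x_5 = -1/3;  a_5 = 4;  x_6 = (x_5 − 4)/13 = -1/3
Digits: (5, 4, 4, 4, 4, 4).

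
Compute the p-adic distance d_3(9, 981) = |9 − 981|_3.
d_3(9, 981) = 1/243

Step 1 — x − y = 9 − 981 = -972. Step 2 — v_3(-972) = 5 (factor: -972 = −(3^5 · 4); the sign does not affect v_p). Step 3 — |x − y|_3 = 3^{-5} = 1/243.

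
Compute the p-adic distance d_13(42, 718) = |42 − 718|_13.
d_13(42, 718) = 1/169

Step 1 — x − y = 42 − 718 = -676. Step 2 — v_13(-676) = 2 (factor: -676 = −(13^2 · 4); the sign does not affect v_p). Step 3 — |x − y|_13 = 13^{-2} = 1/169.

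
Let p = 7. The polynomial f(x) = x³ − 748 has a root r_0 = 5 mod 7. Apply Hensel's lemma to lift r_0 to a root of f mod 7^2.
r_1 = 12 (mod 49)

Hensel: r_{i+1} = r_i − f(r_i)/f′(r_i) mod 7^{i+2}, where f′(x) = 3x². Iterate:
  r_0 = 5 (mod 7)
  r_1 = 12 (mod 49)
Final: r = 12 with f(r) ≡ 0 mod 7^2.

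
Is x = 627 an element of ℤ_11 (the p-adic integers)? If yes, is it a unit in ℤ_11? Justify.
x ∈ ℤ_11 but not a unit; v_11(x) = 1 > 0

ℤ_11 = {x ∈ ℚ_11 : v_11(x) ≥ 0} and ℤ_11^× = {x ∈ ℤ_11 : v_11(x) = 0}. Here v_11(627) = v_11(num) − v_11(den) = 1; compare against these criteria.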